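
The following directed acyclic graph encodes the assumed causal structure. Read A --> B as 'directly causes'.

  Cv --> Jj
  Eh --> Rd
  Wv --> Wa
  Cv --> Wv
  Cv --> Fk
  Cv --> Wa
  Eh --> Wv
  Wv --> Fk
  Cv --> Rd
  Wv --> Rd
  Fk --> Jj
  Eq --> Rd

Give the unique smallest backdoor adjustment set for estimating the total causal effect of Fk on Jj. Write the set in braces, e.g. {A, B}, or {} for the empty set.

{Cv}

Variables eligible for adjustment (non-descendants of Fk, excluding Fk and Jj): {Cv, Eh, Eq, Rd, Wa, Wv}.
Backdoor paths from Fk to Jj:
  P1: Fk <- Cv -> Jj
  P2: Fk <- Wv <- Eh -> Rd <- Cv -> Jj
  P3: Fk <- Wv <- Cv -> Jj
  P4: Fk <- Wv -> Wa <- Cv -> Jj
  P5: Fk <- Wv -> Rd <- Cv -> Jj
The empty set is not sufficient: P1 (Fk <- Cv -> Jj) has no collider blocking it and no conditioned non-collider, so it is open.
Try {Cv}:
  P1: blocked at fork node Cv ∈ conditioning set.
  P2: blocked at collider Rd (neither it nor any descendant is in the conditioning set).
  P3: blocked at fork node Cv ∈ conditioning set.
  P4: blocked at collider Wa (neither it nor any descendant is in the conditioning set).
  P5: blocked at collider Rd (neither it nor any descendant is in the conditioning set).
{Cv} contains no descendant of Fk and blocks every backdoor path.
No other singleton works — e.g. {Eh} leaves P1 open — so {Cv} is the unique smallest valid adjustment set.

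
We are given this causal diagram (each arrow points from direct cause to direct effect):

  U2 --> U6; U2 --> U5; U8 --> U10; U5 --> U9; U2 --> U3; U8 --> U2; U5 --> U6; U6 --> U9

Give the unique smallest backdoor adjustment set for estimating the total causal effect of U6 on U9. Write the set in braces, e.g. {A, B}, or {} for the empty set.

{U5}

Variables eligible for adjustment (non-descendants of U6, excluding U6 and U9): {U10, U2, U3, U5, U8}.
Backdoor paths from U6 to U9:
  P1: U6 <- U2 -> U5 -> U9
  P2: U6 <- U5 -> U9
The empty set is not sufficient: P1 (U6 <- U2 -> U5 -> U9) has no collider blocking it and no conditioned non-collider, so it is open.
Try {U5}:
  P1: blocked at chain node U5 ∈ conditioning set.
  P2: blocked at fork node U5 ∈ conditioning set.
{U5} contains no descendant of U6 and blocks every backdoor path.
No other singleton works — e.g. {U8} leaves P1 open — so {U5} is the unique smallest valid adjustment set.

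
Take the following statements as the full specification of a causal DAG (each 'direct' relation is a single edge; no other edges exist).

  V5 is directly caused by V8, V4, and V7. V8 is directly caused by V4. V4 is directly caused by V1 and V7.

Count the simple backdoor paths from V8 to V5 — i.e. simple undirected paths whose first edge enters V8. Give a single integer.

A backdoor path from V8 to V5 is any simple undirected path whose first edge points into V8 (i.e. leaves V8 via a parent).
Parents of V8: {V4}.
Enumerating:
  P1: V8 <- V4 <- V7 -> V5
  P2: V8 <- V4 -> V5
That exhausts the simple backdoor paths. Count: 2.

2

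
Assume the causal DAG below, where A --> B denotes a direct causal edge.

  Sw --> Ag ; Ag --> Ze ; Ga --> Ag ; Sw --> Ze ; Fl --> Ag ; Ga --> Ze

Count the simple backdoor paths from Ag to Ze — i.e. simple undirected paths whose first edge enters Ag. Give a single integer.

A backdoor path from Ag to Ze is any simple undirected path whose first edge points into Ag (i.e. leaves Ag via a parent).
Parents of Ag: {Fl, Ga, Sw}.
Enumerating:
  P1: Ag <- Ga -> Ze
  P2: Ag <- Sw -> Ze
That exhausts the simple backdoor paths. Count: 2.

2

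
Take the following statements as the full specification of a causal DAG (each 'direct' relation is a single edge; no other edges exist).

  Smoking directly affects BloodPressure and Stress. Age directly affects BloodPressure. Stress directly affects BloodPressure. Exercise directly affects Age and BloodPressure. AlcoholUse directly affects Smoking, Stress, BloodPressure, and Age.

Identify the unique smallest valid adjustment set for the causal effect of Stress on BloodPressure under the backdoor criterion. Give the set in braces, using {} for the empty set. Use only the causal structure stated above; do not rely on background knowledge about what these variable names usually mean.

Variables eligible for adjustment (non-descendants of Stress, excluding Stress and BloodPressure): {Age, AlcoholUse, Exercise, Smoking}.
Backdoor paths from Stress to BloodPressure:
  P1: Stress <- AlcoholUse -> Smoking -> BloodPressure
  P2: Stress <- AlcoholUse -> Age <- Exercise -> BloodPressure
  P3: Stress <- AlcoholUse -> Age -> BloodPressure
  P4: Stress <- AlcoholUse -> BloodPressure
  P5: Stress <- Smoking <- AlcoholUse -> Age <- Exercise -> BloodPressure
  P6: Stress <- Smoking <- AlcoholUse -> Age -> BloodPressure
  P7: Stress <- Smoking <- AlcoholUse -> BloodPressure
  P8: Stress <- Smoking -> BloodPressure
The empty set is not sufficient: P1 (Stress <- AlcoholUse -> Smoking -> BloodPressure) has no collider blocking it and no conditioned non-collider, so it is open.
Try {AlcoholUse, Smoking}:
  P1: blocked at fork node AlcoholUse ∈ conditioning set.
  P2: blocked at fork node AlcoholUse ∈ conditioning set.
  P3: blocked at fork node AlcoholUse ∈ conditioning set.
  P4: blocked at fork node AlcoholUse ∈ conditioning set.
  P5: blocked at chain node Smoking ∈ conditioning set.
  P6: blocked at chain node Smoking ∈ conditioning set.
  P7: blocked at chain node Smoking ∈ conditioning set.
  P8: blocked at fork node Smoking ∈ conditioning set.
{AlcoholUse, Smoking} contains no descendant of Stress and blocks every backdoor path.
Every element of {AlcoholUse, Smoking} is needed (dropping AlcoholUse leaves P3 open; dropping Smoking leaves P8 open), so no proper subset is valid.
Among all size-2 subsets of the eligible variables, only {AlcoholUse, Smoking} blocks every backdoor path, so it is the unique smallest valid adjustment set.

{AlcoholUse, Smoking}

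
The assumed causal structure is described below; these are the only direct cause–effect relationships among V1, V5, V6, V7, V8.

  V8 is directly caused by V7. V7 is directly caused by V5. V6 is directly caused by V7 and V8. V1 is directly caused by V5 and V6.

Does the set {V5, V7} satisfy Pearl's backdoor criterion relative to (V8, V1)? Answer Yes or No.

Backdoor paths from V8 to V1 (paths whose first edge points into V8):
  P1: V8 <- V7 <- V5 -> V1
  P2: V8 <- V7 -> V6 -> V1
Condition 1 (no descendant of V8 in the set): holds — descendants of V8 are {V1, V6}; none are in {V5, V7}.
Condition 2 (every backdoor path blocked by {V5, V7}):
  P1: blocked at chain node V7 ∈ conditioning set.
  P2: blocked at fork node V7 ∈ conditioning set.
{V5, V7} satisfies the backdoor criterion.

Yes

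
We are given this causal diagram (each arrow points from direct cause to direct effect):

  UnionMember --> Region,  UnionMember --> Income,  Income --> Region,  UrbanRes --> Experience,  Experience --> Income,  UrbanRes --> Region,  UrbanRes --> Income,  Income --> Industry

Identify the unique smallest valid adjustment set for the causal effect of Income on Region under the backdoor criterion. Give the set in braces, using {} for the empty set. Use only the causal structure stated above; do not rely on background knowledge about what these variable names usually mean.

Variables eligible for adjustment (non-descendants of Income, excluding Income and Region): {Experience, UnionMember, UrbanRes}.
Backdoor paths from Income to Region:
  P1: Income <- UnionMember -> Region
  P2: Income <- UrbanRes -> Region
  P3: Income <- Experience <- UrbanRes -> Region
The empty set is not sufficient: P1 (Income <- UnionMember -> Region) has no collider blocking it and no conditioned non-collider, so it is open.
Try {UnionMember, UrbanRes}:
  P1: blocked at fork node UnionMember ∈ conditioning set.
  P2: blocked at fork node UrbanRes ∈ conditioning set.
  P3: blocked at fork node UrbanRes ∈ conditioning set.
{UnionMember, UrbanRes} contains no descendant of Income and blocks every backdoor path.
Every element of {UnionMember, UrbanRes} is needed (dropping UnionMember leaves P1 open; dropping UrbanRes leaves P2 open), so no proper subset is valid.
Among all size-2 subsets of the eligible variables, only {UnionMember, UrbanRes} blocks every backdoor path, so it is the unique smallest valid adjustment set.

{UnionMember, UrbanRes}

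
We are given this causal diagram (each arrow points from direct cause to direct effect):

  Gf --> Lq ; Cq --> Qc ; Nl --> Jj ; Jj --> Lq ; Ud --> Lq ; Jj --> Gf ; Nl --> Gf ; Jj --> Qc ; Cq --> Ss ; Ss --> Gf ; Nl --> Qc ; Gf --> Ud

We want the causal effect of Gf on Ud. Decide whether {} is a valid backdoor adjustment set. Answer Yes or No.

Backdoor paths from Gf to Ud (paths whose first edge points into Gf):
  P1: Gf <- Nl -> Jj -> Lq <- Ud
  P2: Gf <- Nl -> Qc <- Jj -> Lq <- Ud
  P3: Gf <- Jj -> Lq <- Ud
  P4: Gf <- Ss <- Cq -> Qc <- Nl -> Jj -> Lq <- Ud
  P5: Gf <- Ss <- Cq -> Qc <- Jj -> Lq <- Ud
Condition 1 (no descendant of Gf in the set): holds — descendants of Gf are {Lq, Ud}; none are in {}.
Condition 2 (every backdoor path blocked by {}):
  P1: blocked at collider Lq (neither it nor any descendant is in the conditioning set).
  P2: blocked at collider Qc (neither it nor any descendant is in the conditioning set).
  P3: blocked at collider Lq (neither it nor any descendant is in the conditioning set).
  P4: blocked at collider Qc (neither it nor any descendant is in the conditioning set).
  P5: blocked at collider Qc (neither it nor any descendant is in the conditioning set).
{} satisfies the backdoor criterion.

Yes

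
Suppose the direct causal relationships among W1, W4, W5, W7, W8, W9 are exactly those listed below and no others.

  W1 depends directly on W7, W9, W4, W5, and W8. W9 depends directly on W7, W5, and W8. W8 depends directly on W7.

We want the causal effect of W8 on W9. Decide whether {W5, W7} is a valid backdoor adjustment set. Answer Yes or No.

Yes

Backdoor paths from W8 to W9 (paths whose first edge points into W8):
  P1: W8 <- W7 -> W9
  P2: W8 <- W7 -> W1 <- W5 -> W9
  P3: W8 <- W7 -> W1 <- W9
Condition 1 (no descendant of W8 in the set): holds — descendants of W8 are {W1, W9}; none are in {W5, W7}.
Condition 2 (every backdoor path blocked by {W5, W7}):
  P1: blocked at fork node W7 ∈ conditioning set.
  P2: blocked at fork node W7 ∈ conditioning set.
  P3: blocked at fork node W7 ∈ conditioning set.
{W5, W7} satisfies the backdoor criterion.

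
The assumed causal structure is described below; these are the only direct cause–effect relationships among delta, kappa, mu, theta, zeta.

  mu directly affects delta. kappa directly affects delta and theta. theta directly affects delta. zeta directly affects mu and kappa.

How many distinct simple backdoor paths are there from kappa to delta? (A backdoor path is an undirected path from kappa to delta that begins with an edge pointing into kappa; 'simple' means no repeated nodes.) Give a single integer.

A backdoor path from kappa to delta is any simple undirected path whose first edge points into kappa (i.e. leaves kappa via a parent).
Parents of kappa: {zeta}.
Enumerating:
  P1: kappa <- zeta -> mu -> delta
That exhausts the simple backdoor paths. Count: 1.

1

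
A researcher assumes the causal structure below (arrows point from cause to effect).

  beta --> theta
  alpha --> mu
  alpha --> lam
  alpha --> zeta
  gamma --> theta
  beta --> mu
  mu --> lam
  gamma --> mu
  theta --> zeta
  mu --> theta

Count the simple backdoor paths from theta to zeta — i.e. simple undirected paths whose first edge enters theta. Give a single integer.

A backdoor path from theta to zeta is any simple undirected path whose first edge points into theta (i.e. leaves theta via a parent).
Parents of theta: {beta, gamma, mu}.
Enumerating:
  P1: theta <- gamma -> mu <- alpha -> zeta
  P2: theta <- gamma -> mu -> lam <- alpha -> zeta
  P3: theta <- beta -> mu <- alpha -> zeta
  P4: theta <- beta -> mu -> lam <- alpha -> zeta
  P5: theta <- mu <- alpha -> zeta
  P6: theta <- mu -> lam <- alpha -> zeta
That exhausts the simple backdoor paths. Count: 6.

6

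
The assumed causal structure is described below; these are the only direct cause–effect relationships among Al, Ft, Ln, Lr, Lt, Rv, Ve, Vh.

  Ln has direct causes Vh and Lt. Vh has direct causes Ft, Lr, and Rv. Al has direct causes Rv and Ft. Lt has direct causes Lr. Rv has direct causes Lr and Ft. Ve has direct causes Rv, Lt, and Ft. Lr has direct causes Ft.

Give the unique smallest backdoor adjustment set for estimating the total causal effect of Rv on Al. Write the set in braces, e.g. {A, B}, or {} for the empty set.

Variables eligible for adjustment (non-descendants of Rv, excluding Rv and Al): {Ft, Lr, Lt}.
Backdoor paths from Rv to Al:
  P1: Rv <- Ft -> Al
  P2: Rv <- Lr <- Ft -> Al
  P3: Rv <- Lr -> Vh <- Ft -> Al
  P4: Rv <- Lr -> Vh -> Ln <- Lt -> Ve <- Ft -> Al
  P5: Rv <- Lr -> Lt -> Ln <- Vh <- Ft -> Al
  P6: Rv <- Lr -> Lt -> Ve <- Ft -> Al
The empty set is not sufficient: P1 (Rv <- Ft -> Al) has no collider blocking it and no conditioned non-collider, so it is open.
Try {Ft}:
  P1: blocked at fork node Ft ∈ conditioning set.
  P2: blocked at fork node Ft ∈ conditioning set.
  P3: blocked at collider Vh (neither it nor any descendant is in the conditioning set).
  P4: blocked at collider Ln (neither it nor any descendant is in the conditioning set).
  P5: blocked at collider Ln (neither it nor any descendant is in the conditioning set).
  P6: blocked at collider Ve (neither it nor any descendant is in the conditioning set).
{Ft} contains no descendant of Rv and blocks every backdoor path.
No other singleton works — e.g. {Lr} leaves P1 open — so {Ft} is the unique smallest valid adjustment set.

{Ft}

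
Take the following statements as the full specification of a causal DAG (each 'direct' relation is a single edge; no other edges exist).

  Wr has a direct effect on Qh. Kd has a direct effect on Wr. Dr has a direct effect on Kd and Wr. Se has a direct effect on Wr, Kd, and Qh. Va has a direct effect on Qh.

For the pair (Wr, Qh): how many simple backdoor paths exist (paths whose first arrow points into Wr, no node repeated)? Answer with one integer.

A backdoor path from Wr to Qh is any simple undirected path whose first edge points into Wr (i.e. leaves Wr via a parent).
Parents of Wr: {Dr, Kd, Se}.
Enumerating:
  P1: Wr <- Dr -> Kd <- Se -> Qh
  P2: Wr <- Se -> Qh
  P3: Wr <- Kd <- Se -> Qh
That exhausts the simple backdoor paths. Count: 3.

3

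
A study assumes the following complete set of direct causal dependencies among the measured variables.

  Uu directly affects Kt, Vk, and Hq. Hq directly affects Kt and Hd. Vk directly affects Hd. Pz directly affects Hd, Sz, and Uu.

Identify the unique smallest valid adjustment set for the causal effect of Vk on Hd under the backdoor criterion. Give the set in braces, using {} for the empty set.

{Uu}

Variables eligible for adjustment (non-descendants of Vk, excluding Vk and Hd): {Hq, Kt, Pz, Sz, Uu}.
Backdoor paths from Vk to Hd:
  P1: Vk <- Uu <- Pz -> Hd
  P2: Vk <- Uu -> Hq -> Hd
  P3: Vk <- Uu -> Kt <- Hq -> Hd
The empty set is not sufficient: P1 (Vk <- Uu <- Pz -> Hd) has no collider blocking it and no conditioned non-collider, so it is open.
Try {Uu}:
  P1: blocked at chain node Uu ∈ conditioning set.
  P2: blocked at fork node Uu ∈ conditioning set.
  P3: blocked at fork node Uu ∈ conditioning set.
{Uu} contains no descendant of Vk and blocks every backdoor path.
No other singleton works — e.g. {Pz} leaves P2 open — so {Uu} is the unique smallest valid adjustment set.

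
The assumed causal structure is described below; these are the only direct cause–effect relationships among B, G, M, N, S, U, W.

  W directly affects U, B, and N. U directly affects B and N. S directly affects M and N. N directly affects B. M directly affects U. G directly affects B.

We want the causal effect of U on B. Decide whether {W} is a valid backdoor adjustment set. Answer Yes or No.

No

Backdoor paths from U to B (paths whose first edge points into U):
  P1: U <- M <- S -> N <- W -> B
  P2: U <- M <- S -> N -> B
  P3: U <- W -> N -> B
  P4: U <- W -> B
Condition 1 (no descendant of U in the set): holds — descendants of U are {B, N}; none are in {W}.
Condition 2 (every backdoor path blocked by {W}):
  P1: blocked at collider N (neither it nor any descendant is in the conditioning set).
  P2: open — no interior node is in the conditioning set.
  P3: blocked at fork node W ∈ conditioning set.
  P4: blocked at fork node W ∈ conditioning set.
{W} does not satisfy the backdoor criterion.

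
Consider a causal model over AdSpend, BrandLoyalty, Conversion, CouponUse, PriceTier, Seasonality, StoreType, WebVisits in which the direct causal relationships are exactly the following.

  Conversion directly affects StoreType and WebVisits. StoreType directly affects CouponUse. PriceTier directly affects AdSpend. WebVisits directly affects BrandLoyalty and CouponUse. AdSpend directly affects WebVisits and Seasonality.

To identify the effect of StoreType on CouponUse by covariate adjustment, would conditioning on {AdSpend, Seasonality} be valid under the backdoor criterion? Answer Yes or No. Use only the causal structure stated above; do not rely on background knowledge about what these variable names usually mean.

No

Backdoor paths from StoreType to CouponUse (paths whose first edge points into StoreType):
  P1: StoreType <- Conversion -> WebVisits -> CouponUse
Condition 1 (no descendant of StoreType in the set): holds — descendants of StoreType are {CouponUse}; none are in {AdSpend, Seasonality}.
Condition 2 (every backdoor path blocked by {AdSpend, Seasonality}):
  P1: open — no interior node is in the conditioning set.
{AdSpend, Seasonality} does not satisfy the backdoor criterion.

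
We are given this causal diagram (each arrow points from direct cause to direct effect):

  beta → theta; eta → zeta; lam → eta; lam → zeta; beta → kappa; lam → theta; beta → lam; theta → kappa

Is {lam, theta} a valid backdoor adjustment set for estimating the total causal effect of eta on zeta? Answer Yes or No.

Yes

Backdoor paths from eta to zeta (paths whose first edge points into eta):
  P1: eta <- lam -> zeta
Condition 1 (no descendant of eta in the set): holds — descendants of eta are {zeta}; none are in {lam, theta}.
Condition 2 (every backdoor path blocked by {lam, theta}):
  P1: blocked at fork node lam ∈ conditioning set.
{lam, theta} satisfies the backdoor criterion.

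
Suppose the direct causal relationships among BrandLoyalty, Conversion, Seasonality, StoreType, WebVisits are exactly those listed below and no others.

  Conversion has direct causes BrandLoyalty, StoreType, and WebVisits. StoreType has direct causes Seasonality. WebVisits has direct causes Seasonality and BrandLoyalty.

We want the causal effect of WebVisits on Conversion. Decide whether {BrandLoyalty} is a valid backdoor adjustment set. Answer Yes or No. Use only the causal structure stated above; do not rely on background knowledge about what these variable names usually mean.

No

Backdoor paths from WebVisits to Conversion (paths whose first edge points into WebVisits):
  P1: WebVisits <- Seasonality -> StoreType -> Conversion
  P2: WebVisits <- BrandLoyalty -> Conversion
Condition 1 (no descendant of WebVisits in the set): holds — descendants of WebVisits are {Conversion}; none are in {BrandLoyalty}.
Condition 2 (every backdoor path blocked by {BrandLoyalty}):
  P1: open — no interior node is in the conditioning set.
  P2: blocked at fork node BrandLoyalty ∈ conditioning set.
{BrandLoyalty} does not satisfy the backdoor criterion.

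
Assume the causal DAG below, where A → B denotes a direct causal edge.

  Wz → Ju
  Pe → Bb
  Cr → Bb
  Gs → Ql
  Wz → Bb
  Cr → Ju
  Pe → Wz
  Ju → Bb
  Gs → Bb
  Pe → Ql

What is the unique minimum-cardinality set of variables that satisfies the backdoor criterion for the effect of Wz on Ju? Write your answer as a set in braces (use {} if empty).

Variables eligible for adjustment (non-descendants of Wz, excluding Wz and Ju): {Cr, Gs, Pe, Ql}.
Backdoor paths from Wz to Ju:
  P1: Wz <- Pe -> Ql <- Gs -> Bb <- Cr -> Ju
  P2: Wz <- Pe -> Ql <- Gs -> Bb <- Ju
  P3: Wz <- Pe -> Bb <- Cr -> Ju
  P4: Wz <- Pe -> Bb <- Ju
Each backdoor path contains an unconditioned collider, so every path is already blocked with the empty conditioning set:
  P1: blocked at collider Ql (neither it nor any descendant is in the conditioning set).
  P2: blocked at collider Ql (neither it nor any descendant is in the conditioning set).
  P3: blocked at collider Bb (neither it nor any descendant is in the conditioning set).
  P4: blocked at collider Bb (neither it nor any descendant is in the conditioning set).
The empty set is therefore the unique smallest valid set.

{}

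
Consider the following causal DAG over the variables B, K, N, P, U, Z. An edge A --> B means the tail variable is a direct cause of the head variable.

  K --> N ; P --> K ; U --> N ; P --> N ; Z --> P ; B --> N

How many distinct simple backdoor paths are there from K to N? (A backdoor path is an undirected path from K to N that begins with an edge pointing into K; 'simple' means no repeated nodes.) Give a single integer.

A backdoor path from K to N is any simple undirected path whose first edge points into K (i.e. leaves K via a parent).
Parents of K: {P}.
Enumerating:
  P1: K <- P -> N
That exhausts the simple backdoor paths. Count: 1.

1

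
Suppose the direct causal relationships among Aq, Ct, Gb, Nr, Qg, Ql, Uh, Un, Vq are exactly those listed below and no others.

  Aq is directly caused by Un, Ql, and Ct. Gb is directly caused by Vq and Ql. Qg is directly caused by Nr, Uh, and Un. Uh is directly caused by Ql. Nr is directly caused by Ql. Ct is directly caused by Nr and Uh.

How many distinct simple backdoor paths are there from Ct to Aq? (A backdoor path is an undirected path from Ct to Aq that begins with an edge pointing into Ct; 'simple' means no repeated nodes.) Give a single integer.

8

A backdoor path from Ct to Aq is any simple undirected path whose first edge points into Ct (i.e. leaves Ct via a parent).
Parents of Ct: {Nr, Uh}.
Enumerating:
  P1: Ct <- Nr <- Ql -> Uh -> Qg <- Un -> Aq
  P2: Ct <- Nr <- Ql -> Aq
  P3: Ct <- Nr -> Qg <- Un -> Aq
  P4: Ct <- Nr -> Qg <- Uh <- Ql -> Aq
  P5: Ct <- Uh <- Ql -> Nr -> Qg <- Un -> Aq
  P6: Ct <- Uh <- Ql -> Aq
  P7: Ct <- Uh -> Qg <- Un -> Aq
  P8: Ct <- Uh -> Qg <- Nr <- Ql -> Aq
That exhausts the simple backdoor paths. Count: 8.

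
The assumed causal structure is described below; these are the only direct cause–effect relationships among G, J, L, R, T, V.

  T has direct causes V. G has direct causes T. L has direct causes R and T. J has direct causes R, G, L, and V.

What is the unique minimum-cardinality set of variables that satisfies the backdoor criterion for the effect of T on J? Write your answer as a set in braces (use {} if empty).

{V}

Variables eligible for adjustment (non-descendants of T, excluding T and J): {R, V}.
Backdoor paths from T to J:
  P1: T <- V -> J
The empty set is not sufficient: P1 (T <- V -> J) has no collider blocking it and no conditioned non-collider, so it is open.
Try {V}:
  P1: blocked at fork node V ∈ conditioning set.
{V} contains no descendant of T and blocks every backdoor path.
No other singleton works — e.g. {R} leaves P1 open — so {V} is the unique smallest valid adjustment set.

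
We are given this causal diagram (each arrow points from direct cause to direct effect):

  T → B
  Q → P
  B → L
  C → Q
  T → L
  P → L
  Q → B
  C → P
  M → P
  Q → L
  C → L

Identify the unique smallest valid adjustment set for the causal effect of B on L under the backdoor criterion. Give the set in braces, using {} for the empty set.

{Q, T}

Variables eligible for adjustment (non-descendants of B, excluding B and L): {C, M, P, Q, T}.
Backdoor paths from B to L:
  P1: B <- T -> L
  P2: B <- Q <- C -> P -> L
  P3: B <- Q <- C -> L
  P4: B <- Q -> P <- C -> L
  P5: B <- Q -> P -> L
  P6: B <- Q -> L
The empty set is not sufficient: P1 (B <- T -> L) has no collider blocking it and no conditioned non-collider, so it is open.
Try {Q, T}:
  P1: blocked at fork node T ∈ conditioning set.
  P2: blocked at chain node Q ∈ conditioning set.
  P3: blocked at chain node Q ∈ conditioning set.
  P4: blocked at fork node Q ∈ conditioning set.
  P5: blocked at fork node Q ∈ conditioning set.
  P6: blocked at fork node Q ∈ conditioning set.
{Q, T} contains no descendant of B and blocks every backdoor path.
Every element of {Q, T} is needed (dropping Q leaves P2 open; dropping T leaves P1 open), so no proper subset is valid.
Among all size-2 subsets of the eligible variables, only {Q, T} blocks every backdoor path, so it is the unique smallest valid adjustment set.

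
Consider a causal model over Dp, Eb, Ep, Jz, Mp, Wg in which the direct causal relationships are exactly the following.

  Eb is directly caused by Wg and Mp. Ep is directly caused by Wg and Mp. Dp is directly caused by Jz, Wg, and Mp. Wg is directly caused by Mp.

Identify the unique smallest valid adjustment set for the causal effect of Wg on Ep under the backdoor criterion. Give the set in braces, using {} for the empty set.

Variables eligible for adjustment (non-descendants of Wg, excluding Wg and Ep): {Jz, Mp}.
Backdoor paths from Wg to Ep:
  P1: Wg <- Mp -> Ep
The empty set is not sufficient: P1 (Wg <- Mp -> Ep) has no collider blocking it and no conditioned non-collider, so it is open.
Try {Mp}:
  P1: blocked at fork node Mp ∈ conditioning set.
{Mp} contains no descendant of Wg and blocks every backdoor path.
No other singleton works — e.g. {Jz} leaves P1 open — so {Mp} is the unique smallest valid adjustment set.

{Mp}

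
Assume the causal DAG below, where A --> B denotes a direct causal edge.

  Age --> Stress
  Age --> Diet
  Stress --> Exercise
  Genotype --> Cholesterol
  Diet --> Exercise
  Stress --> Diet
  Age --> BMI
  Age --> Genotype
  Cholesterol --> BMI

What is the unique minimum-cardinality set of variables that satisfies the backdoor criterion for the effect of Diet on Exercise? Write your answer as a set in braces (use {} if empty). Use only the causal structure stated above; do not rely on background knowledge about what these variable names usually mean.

{Stress}

Variables eligible for adjustment (non-descendants of Diet, excluding Diet and Exercise): {Age, BMI, Cholesterol, Genotype, Stress}.
Backdoor paths from Diet to Exercise:
  P1: Diet <- Age -> Stress -> Exercise
  P2: Diet <- Stress -> Exercise
The empty set is not sufficient: P1 (Diet <- Age -> Stress -> Exercise) has no collider blocking it and no conditioned non-collider, so it is open.
Try {Stress}:
  P1: blocked at chain node Stress ∈ conditioning set.
  P2: blocked at fork node Stress ∈ conditioning set.
{Stress} contains no descendant of Diet and blocks every backdoor path.
No other singleton works — e.g. {Age} leaves P2 open — so {Stress} is the unique smallest valid adjustment set.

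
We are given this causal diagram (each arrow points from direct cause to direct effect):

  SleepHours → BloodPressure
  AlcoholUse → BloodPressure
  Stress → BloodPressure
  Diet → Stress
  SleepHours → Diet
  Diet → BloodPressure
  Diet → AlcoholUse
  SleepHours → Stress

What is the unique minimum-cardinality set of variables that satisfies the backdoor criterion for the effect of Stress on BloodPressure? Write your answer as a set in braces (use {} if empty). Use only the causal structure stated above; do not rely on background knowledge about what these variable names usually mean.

Variables eligible for adjustment (non-descendants of Stress, excluding Stress and BloodPressure): {AlcoholUse, Diet, SleepHours}.
Backdoor paths from Stress to BloodPressure:
  P1: Stress <- SleepHours -> Diet -> AlcoholUse -> BloodPressure
  P2: Stress <- SleepHours -> Diet -> BloodPressure
  P3: Stress <- SleepHours -> BloodPressure
  P4: Stress <- Diet <- SleepHours -> BloodPressure
  P5: Stress <- Diet -> AlcoholUse -> BloodPressure
  P6: Stress <- Diet -> BloodPressure
The empty set is not sufficient: P1 (Stress <- SleepHours -> Diet -> AlcoholUse -> BloodPressure) has no collider blocking it and no conditioned non-collider, so it is open.
Try {Diet, SleepHours}:
  P1: blocked at fork node SleepHours ∈ conditioning set.
  P2: blocked at fork node SleepHours ∈ conditioning set.
  P3: blocked at fork node SleepHours ∈ conditioning set.
  P4: blocked at chain node Diet ∈ conditioning set.
  P5: blocked at fork node Diet ∈ conditioning set.
  P6: blocked at fork node Diet ∈ conditioning set.
{Diet, SleepHours} contains no descendant of Stress and blocks every backdoor path.
Every element of {Diet, SleepHours} is needed (dropping Diet leaves P5 open; dropping SleepHours leaves P3 open), so no proper subset is valid.
Among all size-2 subsets of the eligible variables, only {Diet, SleepHours} blocks every backdoor path, so it is the unique smallest valid adjustment set.

{Diet, SleepHours}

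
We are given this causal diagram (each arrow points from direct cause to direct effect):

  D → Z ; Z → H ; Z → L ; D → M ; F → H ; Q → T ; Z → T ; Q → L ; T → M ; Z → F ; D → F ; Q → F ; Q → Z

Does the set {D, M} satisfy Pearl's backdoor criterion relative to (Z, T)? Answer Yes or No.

No

Backdoor paths from Z to T (paths whose first edge points into Z):
  P1: Z <- D -> F <- Q -> T
  P2: Z <- D -> M <- T
  P3: Z <- Q -> F <- D -> M <- T
  P4: Z <- Q -> T
Condition 1 (no descendant of Z in the set): FAILS — M is a descendant of Z.
Condition 2 (every backdoor path blocked by {D, M}):
  P1: blocked at fork node D ∈ conditioning set.
  P2: blocked at fork node D ∈ conditioning set.
  P3: blocked at collider F (neither it nor any descendant is in the conditioning set).
  P4: open — no interior node is in the conditioning set.
{D, M} does not satisfy the backdoor criterion.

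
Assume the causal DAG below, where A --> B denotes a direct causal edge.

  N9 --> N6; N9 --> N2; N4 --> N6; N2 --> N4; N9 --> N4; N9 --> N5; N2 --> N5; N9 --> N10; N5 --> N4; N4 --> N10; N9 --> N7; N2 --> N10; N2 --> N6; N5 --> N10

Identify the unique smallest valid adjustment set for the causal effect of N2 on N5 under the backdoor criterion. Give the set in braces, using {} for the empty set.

{N9}

Variables eligible for adjustment (non-descendants of N2, excluding N2 and N5): {N7, N9}.
Backdoor paths from N2 to N5:
  P1: N2 <- N9 -> N5
  P2: N2 <- N9 -> N4 <- N5
  P3: N2 <- N9 -> N4 -> N10 <- N5
  P4: N2 <- N9 -> N6 <- N4 <- N5
  P5: N2 <- N9 -> N6 <- N4 -> N10 <- N5
  P6: N2 <- N9 -> N10 <- N5
  P7: N2 <- N9 -> N10 <- N4 <- N5
The empty set is not sufficient: P1 (N2 <- N9 -> N5) has no collider blocking it and no conditioned non-collider, so it is open.
Try {N9}:
  P1: blocked at fork node N9 ∈ conditioning set.
  P2: blocked at fork node N9 ∈ conditioning set.
  P3: blocked at fork node N9 ∈ conditioning set.
  P4: blocked at fork node N9 ∈ conditioning set.
  P5: blocked at fork node N9 ∈ conditioning set.
  P6: blocked at fork node N9 ∈ conditioning set.
  P7: blocked at fork node N9 ∈ conditioning set.
{N9} contains no descendant of N2 and blocks every backdoor path.
No other singleton works — e.g. {N7} leaves P1 open — so {N9} is the unique smallest valid adjustment set.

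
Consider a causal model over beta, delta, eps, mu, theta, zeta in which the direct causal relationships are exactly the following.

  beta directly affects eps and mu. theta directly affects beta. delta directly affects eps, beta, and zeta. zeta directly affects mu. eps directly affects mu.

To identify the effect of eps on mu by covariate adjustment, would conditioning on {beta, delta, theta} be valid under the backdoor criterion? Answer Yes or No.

Yes

Backdoor paths from eps to mu (paths whose first edge points into eps):
  P1: eps <- delta -> beta -> mu
  P2: eps <- delta -> zeta -> mu
  P3: eps <- beta <- delta -> zeta -> mu
  P4: eps <- beta -> mu
Condition 1 (no descendant of eps in the set): holds — descendants of eps are {mu}; none are in {beta, delta, theta}.
Condition 2 (every backdoor path blocked by {beta, delta, theta}):
  P1: blocked at fork node delta ∈ conditioning set.
  P2: blocked at fork node delta ∈ conditioning set.
  P3: blocked at chain node beta ∈ conditioning set.
  P4: blocked at fork node beta ∈ conditioning set.
{beta, delta, theta} satisfies the backdoor criterion.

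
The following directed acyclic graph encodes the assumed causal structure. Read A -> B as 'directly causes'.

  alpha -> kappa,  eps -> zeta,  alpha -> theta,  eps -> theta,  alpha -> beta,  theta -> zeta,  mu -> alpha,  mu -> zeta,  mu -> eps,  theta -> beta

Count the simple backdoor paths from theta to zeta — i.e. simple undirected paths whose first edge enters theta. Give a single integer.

A backdoor path from theta to zeta is any simple undirected path whose first edge points into theta (i.e. leaves theta via a parent).
Parents of theta: {alpha, eps}.
Enumerating:
  P1: theta <- alpha <- mu -> eps -> zeta
  P2: theta <- alpha <- mu -> zeta
  P3: theta <- eps <- mu -> zeta
  P4: theta <- eps -> zeta
That exhausts the simple backdoor paths. Count: 4.

4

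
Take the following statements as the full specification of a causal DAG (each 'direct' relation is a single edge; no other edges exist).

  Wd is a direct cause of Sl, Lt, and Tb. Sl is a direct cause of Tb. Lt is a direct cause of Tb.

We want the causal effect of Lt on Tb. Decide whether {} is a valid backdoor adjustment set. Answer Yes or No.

No

Backdoor paths from Lt to Tb (paths whose first edge points into Lt):
  P1: Lt <- Wd -> Sl -> Tb
  P2: Lt <- Wd -> Tb
Condition 1 (no descendant of Lt in the set): holds — descendants of Lt are {Tb}; none are in {}.
Condition 2 (every backdoor path blocked by {}):
  P1: open — no interior node is in the conditioning set.
  P2: open — no interior node is in the conditioning set.
{} does not satisfy the backdoor criterion.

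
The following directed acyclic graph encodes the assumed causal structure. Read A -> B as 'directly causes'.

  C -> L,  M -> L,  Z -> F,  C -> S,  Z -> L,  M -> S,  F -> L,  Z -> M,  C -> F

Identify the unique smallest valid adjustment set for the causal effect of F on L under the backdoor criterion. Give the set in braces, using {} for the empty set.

{C, Z}

Variables eligible for adjustment (non-descendants of F, excluding F and L): {C, M, S, Z}.
Backdoor paths from F to L:
  P1: F <- Z -> M -> S <- C -> L
  P2: F <- Z -> M -> L
  P3: F <- Z -> L
  P4: F <- C -> S <- M <- Z -> L
  P5: F <- C -> S <- M -> L
  P6: F <- C -> L
The empty set is not sufficient: P2 (F <- Z -> M -> L) has no collider blocking it and no conditioned non-collider, so it is open.
Try {C, Z}:
  P1: blocked at fork node Z ∈ conditioning set.
  P2: blocked at fork node Z ∈ conditioning set.
  P3: blocked at fork node Z ∈ conditioning set.
  P4: blocked at fork node C ∈ conditioning set.
  P5: blocked at fork node C ∈ conditioning set.
  P6: blocked at fork node C ∈ conditioning set.
{C, Z} contains no descendant of F and blocks every backdoor path.
Every element of {C, Z} is needed (dropping C leaves P6 open; dropping Z leaves P2 open), so no proper subset is valid.
Among all size-2 subsets of the eligible variables, only {C, Z} blocks every backdoor path, so it is the unique smallest valid adjustment set.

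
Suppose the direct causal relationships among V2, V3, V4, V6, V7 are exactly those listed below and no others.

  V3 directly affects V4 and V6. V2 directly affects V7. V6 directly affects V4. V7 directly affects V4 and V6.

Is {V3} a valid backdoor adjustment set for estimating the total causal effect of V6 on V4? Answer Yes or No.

Backdoor paths from V6 to V4 (paths whose first edge points into V6):
  P1: V6 <- V3 -> V4
  P2: V6 <- V7 -> V4
Condition 1 (no descendant of V6 in the set): holds — descendants of V6 are {V4}; none are in {V3}.
Condition 2 (every backdoor path blocked by {V3}):
  P1: blocked at fork node V3 ∈ conditioning set.
  P2: open — no interior node is in the conditioning set.
{V3} does not satisfy the backdoor criterion.

No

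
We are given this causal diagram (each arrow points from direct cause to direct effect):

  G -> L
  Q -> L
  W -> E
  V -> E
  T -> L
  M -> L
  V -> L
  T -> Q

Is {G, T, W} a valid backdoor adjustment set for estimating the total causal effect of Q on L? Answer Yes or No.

Backdoor paths from Q to L (paths whose first edge points into Q):
  P1: Q <- T -> L
Condition 1 (no descendant of Q in the set): holds — descendants of Q are {L}; none are in {G, T, W}.
Condition 2 (every backdoor path blocked by {G, T, W}):
  P1: blocked at fork node T ∈ conditioning set.
{G, T, W} satisfies the backdoor criterion.

Yes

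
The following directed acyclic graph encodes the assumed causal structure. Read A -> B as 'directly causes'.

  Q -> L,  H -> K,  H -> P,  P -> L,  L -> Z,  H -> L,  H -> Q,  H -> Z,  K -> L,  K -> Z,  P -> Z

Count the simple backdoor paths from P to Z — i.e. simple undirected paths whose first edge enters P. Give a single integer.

7

A backdoor path from P to Z is any simple undirected path whose first edge points into P (i.e. leaves P via a parent).
Parents of P: {H}.
Enumerating:
  P1: P <- H -> Q -> L <- K -> Z
  P2: P <- H -> Q -> L -> Z
  P3: P <- H -> K -> L -> Z
  P4: P <- H -> K -> Z
  P5: P <- H -> L <- K -> Z
  P6: P <- H -> L -> Z
  P7: P <- H -> Z
That exhausts the simple backdoor paths. Count: 7.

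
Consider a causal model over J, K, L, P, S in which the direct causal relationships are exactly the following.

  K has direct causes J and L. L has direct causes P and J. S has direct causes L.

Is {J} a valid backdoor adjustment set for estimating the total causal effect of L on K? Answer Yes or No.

Backdoor paths from L to K (paths whose first edge points into L):
  P1: L <- J -> K
Condition 1 (no descendant of L in the set): holds — descendants of L are {K, S}; none are in {J}.
Condition 2 (every backdoor path blocked by {J}):
  P1: blocked at fork node J ∈ conditioning set.
{J} satisfies the backdoor criterion.

Yes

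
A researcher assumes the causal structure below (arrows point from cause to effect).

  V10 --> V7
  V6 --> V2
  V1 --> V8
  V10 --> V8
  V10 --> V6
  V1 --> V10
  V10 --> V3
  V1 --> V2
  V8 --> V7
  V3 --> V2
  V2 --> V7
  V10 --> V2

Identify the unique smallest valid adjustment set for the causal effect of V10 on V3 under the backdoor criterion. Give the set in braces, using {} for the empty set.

{}

Variables eligible for adjustment (non-descendants of V10, excluding V10 and V3): {V1}.
Backdoor paths from V10 to V3:
  P1: V10 <- V1 -> V8 -> V7 <- V2 <- V3
  P2: V10 <- V1 -> V2 <- V3
Each backdoor path contains an unconditioned collider, so every path is already blocked with the empty conditioning set:
  P1: blocked at collider V7 (neither it nor any descendant is in the conditioning set).
  P2: blocked at collider V2 (neither it nor any descendant is in the conditioning set).
The empty set is therefore the unique smallest valid set.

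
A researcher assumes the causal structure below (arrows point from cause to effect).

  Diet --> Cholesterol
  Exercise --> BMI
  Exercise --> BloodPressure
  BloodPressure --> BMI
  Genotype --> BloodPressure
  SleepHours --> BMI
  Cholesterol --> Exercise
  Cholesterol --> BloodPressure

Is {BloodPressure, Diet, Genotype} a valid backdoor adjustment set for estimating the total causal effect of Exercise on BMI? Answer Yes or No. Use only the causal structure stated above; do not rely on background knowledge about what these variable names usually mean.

No

Backdoor paths from Exercise to BMI (paths whose first edge points into Exercise):
  P1: Exercise <- Cholesterol -> BloodPressure -> BMI
Condition 1 (no descendant of Exercise in the set): FAILS — BloodPressure is a descendant of Exercise.
Condition 2 (every backdoor path blocked by {BloodPressure, Diet, Genotype}):
  P1: blocked at chain node BloodPressure ∈ conditioning set.
{BloodPressure, Diet, Genotype} does not satisfy the backdoor criterion.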